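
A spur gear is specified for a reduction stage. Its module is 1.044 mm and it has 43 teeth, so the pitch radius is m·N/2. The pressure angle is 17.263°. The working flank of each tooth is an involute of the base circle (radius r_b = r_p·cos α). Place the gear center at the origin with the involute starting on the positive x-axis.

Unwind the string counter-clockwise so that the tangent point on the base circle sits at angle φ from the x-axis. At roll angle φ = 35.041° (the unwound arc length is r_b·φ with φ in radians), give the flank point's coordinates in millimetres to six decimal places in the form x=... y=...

x=25.076397 y=1.574089

pitch radius r_p = m·N/2 = 1.044·43/2 = 22.446000
base radius r_b = r_p·cos α = 22.446000·cos 17.263° = 21.434867
roll angle φ = 35.041° = 0.61158082 rad
x = r_b·(cos φ + φ·sin φ) = 21.434867·(0.81874139 + 0.61158082·0.57416246) = 25.076397
y = r_b·(sin φ − φ·cos φ) = 21.434867·(0.57416246 − 0.61158082·0.81874139) = 1.574089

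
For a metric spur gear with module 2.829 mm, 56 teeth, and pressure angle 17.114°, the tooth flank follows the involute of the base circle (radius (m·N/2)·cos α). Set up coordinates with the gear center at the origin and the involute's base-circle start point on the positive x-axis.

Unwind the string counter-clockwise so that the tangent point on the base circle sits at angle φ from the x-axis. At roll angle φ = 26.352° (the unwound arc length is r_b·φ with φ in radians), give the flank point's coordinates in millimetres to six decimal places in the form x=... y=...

x=83.293167 y=2.403582

pitch radius r_p = m·N/2 = 2.829·56/2 = 79.212000
base radius r_b = r_p·cos α = 79.212000·cos 17.114° = 75.704583
roll angle φ = 26.352° = 0.45992916 rad
x = r_b·(cos φ + φ·sin φ) = 75.704583·(0.89608394 + 0.45992916·0.44388463) = 83.293167
y = r_b·(sin φ − φ·cos φ) = 75.704583·(0.44388463 − 0.45992916·0.89608394) = 2.403582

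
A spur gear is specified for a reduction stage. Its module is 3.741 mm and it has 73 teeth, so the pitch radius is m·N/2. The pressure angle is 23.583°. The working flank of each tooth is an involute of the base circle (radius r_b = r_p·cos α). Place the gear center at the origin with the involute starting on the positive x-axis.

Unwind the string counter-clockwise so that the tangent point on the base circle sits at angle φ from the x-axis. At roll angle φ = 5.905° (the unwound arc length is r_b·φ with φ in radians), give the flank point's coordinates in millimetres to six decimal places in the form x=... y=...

pitch radius r_p = m·N/2 = 3.741·73/2 = 136.546500
base radius r_b = r_p·cos α = 136.546500·cos 23.583° = 125.142338
roll angle φ = 5.905° = 0.10306169 rad
x = r_b·(cos φ + φ·sin φ) = 125.142338·(0.99469384 + 0.10306169·0.10287934) = 125.805187
y = r_b·(sin φ − φ·cos φ) = 125.142338·(0.10287934 − 0.10306169·0.99469384) = 0.045616

x=125.805187 y=0.045616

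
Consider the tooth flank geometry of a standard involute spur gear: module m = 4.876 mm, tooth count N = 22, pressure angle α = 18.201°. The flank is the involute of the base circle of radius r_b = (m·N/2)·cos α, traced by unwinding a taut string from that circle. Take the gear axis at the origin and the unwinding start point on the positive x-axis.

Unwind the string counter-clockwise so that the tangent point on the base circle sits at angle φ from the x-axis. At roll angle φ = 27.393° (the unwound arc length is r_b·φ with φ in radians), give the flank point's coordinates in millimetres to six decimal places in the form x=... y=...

pitch radius r_p = m·N/2 = 4.876·22/2 = 53.636000
base radius r_b = r_p·cos α = 53.636000·cos 18.201° = 50.952409
roll angle φ = 27.393° = 0.47809804 rad
x = r_b·(cos φ + φ·sin φ) = 50.952409·(0.88787160 + 0.47809804·0.46009131) = 56.447135
y = r_b·(sin φ − φ·cos φ) = 50.952409·(0.46009131 − 0.47809804·0.88787160) = 1.813989

x=56.447135 y=1.813989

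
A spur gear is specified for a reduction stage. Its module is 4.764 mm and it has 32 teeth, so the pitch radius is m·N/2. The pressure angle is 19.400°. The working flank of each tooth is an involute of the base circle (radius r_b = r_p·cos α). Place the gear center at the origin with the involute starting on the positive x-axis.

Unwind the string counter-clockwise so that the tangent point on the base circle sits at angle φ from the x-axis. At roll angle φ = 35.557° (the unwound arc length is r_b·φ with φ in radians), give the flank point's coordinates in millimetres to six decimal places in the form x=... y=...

pitch radius r_p = m·N/2 = 4.764·32/2 = 76.224000
base radius r_b = r_p·cos α = 76.224000·cos 19.400° = 71.896204
roll angle φ = 35.557° = 0.62058672 rad
x = r_b·(cos φ + φ·sin φ) = 71.896204·(0.81353741 + 0.62058672·0.58151258) = 84.436081
y = r_b·(sin φ − φ·cos φ) = 71.896204·(0.58151258 − 0.62058672·0.81353741) = 5.510274

x=84.436081 y=5.510274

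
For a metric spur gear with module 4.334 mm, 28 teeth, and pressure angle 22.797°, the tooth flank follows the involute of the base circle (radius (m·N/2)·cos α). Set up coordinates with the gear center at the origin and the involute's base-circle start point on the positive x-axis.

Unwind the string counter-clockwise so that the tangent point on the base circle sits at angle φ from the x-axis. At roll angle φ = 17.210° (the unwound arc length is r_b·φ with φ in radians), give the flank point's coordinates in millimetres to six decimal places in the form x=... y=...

pitch radius r_p = m·N/2 = 4.334·28/2 = 60.676000
base radius r_b = r_p·cos α = 60.676000·cos 22.797° = 55.936200
roll angle φ = 17.210° = 0.30037116 rad
x = r_b·(cos φ + φ·sin φ) = 55.936200·(0.95522674 + 0.30037116·0.29587477) = 58.402929
y = r_b·(sin φ − φ·cos φ) = 55.936200·(0.29587477 − 0.30037116·0.95522674) = 0.500752

x=58.402929 y=0.500752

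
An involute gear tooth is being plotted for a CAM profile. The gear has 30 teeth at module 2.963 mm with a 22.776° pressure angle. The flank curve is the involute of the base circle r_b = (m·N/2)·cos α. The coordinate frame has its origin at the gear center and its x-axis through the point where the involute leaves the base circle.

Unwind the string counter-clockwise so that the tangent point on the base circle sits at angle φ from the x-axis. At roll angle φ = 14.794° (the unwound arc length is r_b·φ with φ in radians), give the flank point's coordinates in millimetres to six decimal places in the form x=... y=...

x=42.322769 y=0.233580

pitch radius r_p = m·N/2 = 2.963·30/2 = 44.445000
base radius r_b = r_p·cos α = 44.445000·cos 22.776° = 40.979419
roll angle φ = 14.794° = 0.25820401 rad
x = r_b·(cos φ + φ·sin φ) = 40.979419·(0.96685013 + 0.25820401·0.25534451) = 42.322769
y = r_b·(sin φ − φ·cos φ) = 40.979419·(0.25534451 − 0.25820401·0.96685013) = 0.233580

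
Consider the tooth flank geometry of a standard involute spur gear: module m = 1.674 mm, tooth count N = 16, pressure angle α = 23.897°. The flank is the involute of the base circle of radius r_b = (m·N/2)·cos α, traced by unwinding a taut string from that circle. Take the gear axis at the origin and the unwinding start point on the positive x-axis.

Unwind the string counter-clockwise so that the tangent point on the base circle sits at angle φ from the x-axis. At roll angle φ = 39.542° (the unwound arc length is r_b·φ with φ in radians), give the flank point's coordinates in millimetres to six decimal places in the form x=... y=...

pitch radius r_p = m·N/2 = 1.674·16/2 = 13.392000
base radius r_b = r_p·cos α = 13.392000·cos 23.897° = 12.243973
roll angle φ = 39.542° = 0.69013809 rad
x = r_b·(cos φ + φ·sin φ) = 12.243973·(0.77115811 + 0.69013809·0.63664368) = 14.821699
y = r_b·(sin φ − φ·cos φ) = 12.243973·(0.63664368 − 0.69013809·0.77115811) = 1.278737

x=14.821699 y=1.278737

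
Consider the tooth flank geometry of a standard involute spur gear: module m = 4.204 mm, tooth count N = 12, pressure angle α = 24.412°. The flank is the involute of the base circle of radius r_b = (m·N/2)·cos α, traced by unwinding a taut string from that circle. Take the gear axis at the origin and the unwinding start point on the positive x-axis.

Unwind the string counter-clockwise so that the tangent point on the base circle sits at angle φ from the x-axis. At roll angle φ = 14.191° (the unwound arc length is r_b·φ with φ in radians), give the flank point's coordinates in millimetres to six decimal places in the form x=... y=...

x=23.662650 y=0.115617

pitch radius r_p = m·N/2 = 4.204·12/2 = 25.224000
base radius r_b = r_p·cos α = 25.224000·cos 24.412° = 22.968902
roll angle φ = 14.191° = 0.24767967 rad
x = r_b·(cos φ + φ·sin φ) = 22.968902·(0.96948387 + 0.24767967·0.24515510) = 23.662650
y = r_b·(sin φ − φ·cos φ) = 22.968902·(0.24515510 − 0.24767967·0.96948387) = 0.115617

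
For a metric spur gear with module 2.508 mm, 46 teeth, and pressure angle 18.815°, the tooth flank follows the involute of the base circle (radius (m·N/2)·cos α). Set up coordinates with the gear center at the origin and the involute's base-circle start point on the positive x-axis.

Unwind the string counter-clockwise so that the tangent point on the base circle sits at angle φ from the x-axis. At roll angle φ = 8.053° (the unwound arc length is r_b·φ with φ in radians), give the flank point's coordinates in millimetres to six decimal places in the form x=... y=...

pitch radius r_p = m·N/2 = 2.508·46/2 = 57.684000
base radius r_b = r_p·cos α = 57.684000·cos 18.815° = 54.601647
roll angle φ = 8.053° = 0.14055136 rad
x = r_b·(cos φ + φ·sin φ) = 54.601647·(0.99013891 + 0.14055136·0.14008906) = 55.138306
y = r_b·(sin φ − φ·cos φ) = 54.601647·(0.14008906 − 0.14055136·0.99013891) = 0.050435

x=55.138306 y=0.050435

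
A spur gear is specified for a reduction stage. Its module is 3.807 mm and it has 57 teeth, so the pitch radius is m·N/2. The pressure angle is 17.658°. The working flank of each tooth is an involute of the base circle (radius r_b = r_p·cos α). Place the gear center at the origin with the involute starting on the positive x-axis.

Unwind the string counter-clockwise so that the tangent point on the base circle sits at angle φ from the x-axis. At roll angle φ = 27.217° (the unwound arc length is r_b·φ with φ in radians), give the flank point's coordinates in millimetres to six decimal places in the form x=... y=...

pitch radius r_p = m·N/2 = 3.807·57/2 = 108.499500
base radius r_b = r_p·cos α = 108.499500·cos 17.658° = 103.387448
roll angle φ = 27.217° = 0.47502626 rad
x = r_b·(cos φ + φ·sin φ) = 103.387448·(0.88928071 + 0.47502626·0.45736180) = 114.402303
y = r_b·(sin φ − φ·cos φ) = 103.387448·(0.45736180 − 0.47502626·0.88928071) = 3.611335

x=114.402303 y=3.611335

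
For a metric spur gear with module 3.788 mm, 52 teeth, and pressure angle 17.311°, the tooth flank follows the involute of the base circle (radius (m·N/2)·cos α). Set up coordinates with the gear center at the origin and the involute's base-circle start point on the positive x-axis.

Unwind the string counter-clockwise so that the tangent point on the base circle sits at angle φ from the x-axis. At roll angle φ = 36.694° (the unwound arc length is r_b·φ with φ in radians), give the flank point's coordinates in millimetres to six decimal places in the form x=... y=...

pitch radius r_p = m·N/2 = 3.788·52/2 = 98.488000
base radius r_b = r_p·cos α = 98.488000·cos 17.311° = 94.026857
roll angle φ = 36.694° = 0.64043112 rad
x = r_b·(cos φ + φ·sin φ) = 94.026857·(0.80183822 + 0.64043112·0.59754118) = 111.376898
y = r_b·(sin φ − φ·cos φ) = 94.026857·(0.59754118 − 0.64043112·0.80183822) = 7.900046

x=111.376898 y=7.900046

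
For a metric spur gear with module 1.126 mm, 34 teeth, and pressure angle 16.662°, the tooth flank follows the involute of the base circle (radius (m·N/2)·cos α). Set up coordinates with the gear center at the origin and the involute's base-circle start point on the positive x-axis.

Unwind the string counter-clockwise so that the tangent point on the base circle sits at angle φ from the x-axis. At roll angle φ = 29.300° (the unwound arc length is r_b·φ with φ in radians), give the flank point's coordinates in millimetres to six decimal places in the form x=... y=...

pitch radius r_p = m·N/2 = 1.126·34/2 = 19.142000
base radius r_b = r_p·cos α = 19.142000·cos 16.662° = 18.338282
roll angle φ = 29.300° = 0.51138147 rad
x = r_b·(cos φ + φ·sin φ) = 18.338282·(0.87206927 + 0.51138147·0.48938245) = 20.581612
y = r_b·(sin φ − φ·cos φ) = 18.338282·(0.48938245 − 0.51138147·0.87206927) = 0.796292

x=20.581612 y=0.796292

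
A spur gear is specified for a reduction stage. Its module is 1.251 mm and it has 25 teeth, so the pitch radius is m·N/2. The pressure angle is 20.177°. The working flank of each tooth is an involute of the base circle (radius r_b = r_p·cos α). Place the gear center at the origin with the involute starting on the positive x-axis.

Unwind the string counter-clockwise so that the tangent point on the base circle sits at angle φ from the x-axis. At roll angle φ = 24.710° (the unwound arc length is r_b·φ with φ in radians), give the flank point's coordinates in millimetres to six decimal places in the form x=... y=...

pitch radius r_p = m·N/2 = 1.251·25/2 = 15.637500
base radius r_b = r_p·cos α = 15.637500·cos 20.177° = 14.677851
roll angle φ = 24.710° = 0.43127086 rad
x = r_b·(cos φ + φ·sin φ) = 14.677851·(0.90843523 + 0.43127086·0.41802563) = 15.980033
y = r_b·(sin φ − φ·cos φ) = 14.677851·(0.41802563 − 0.43127086·0.90843523) = 0.385205

x=15.980033 y=0.385205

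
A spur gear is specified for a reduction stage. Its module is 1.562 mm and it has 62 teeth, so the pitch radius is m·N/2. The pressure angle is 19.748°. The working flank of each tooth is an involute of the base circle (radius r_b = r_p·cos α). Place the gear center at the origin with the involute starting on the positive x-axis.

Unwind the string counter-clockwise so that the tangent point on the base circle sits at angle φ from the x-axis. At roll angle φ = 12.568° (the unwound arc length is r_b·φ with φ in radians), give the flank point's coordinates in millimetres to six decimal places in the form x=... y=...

pitch radius r_p = m·N/2 = 1.562·62/2 = 48.422000
base radius r_b = r_p·cos α = 48.422000·cos 19.748° = 45.574196
roll angle φ = 12.568° = 0.21935298 rad
x = r_b·(cos φ + φ·sin φ) = 45.574196·(0.97603844 + 0.21935298·0.21759815) = 46.657460
y = r_b·(sin φ − φ·cos φ) = 45.574196·(0.21759815 − 0.21935298·0.97603844) = 0.159565

x=46.657460 y=0.159565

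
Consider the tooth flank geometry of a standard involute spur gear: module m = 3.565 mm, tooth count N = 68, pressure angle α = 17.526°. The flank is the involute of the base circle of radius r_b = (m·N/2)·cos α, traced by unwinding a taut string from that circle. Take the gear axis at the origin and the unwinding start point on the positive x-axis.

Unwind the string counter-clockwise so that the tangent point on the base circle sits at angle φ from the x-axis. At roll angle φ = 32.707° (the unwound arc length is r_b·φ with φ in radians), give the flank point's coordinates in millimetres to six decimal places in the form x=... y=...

pitch radius r_p = m·N/2 = 3.565·68/2 = 121.210000
base radius r_b = r_p·cos α = 121.210000·cos 17.526° = 115.583480
roll angle φ = 32.707° = 0.57084484 rad
x = r_b·(cos φ + φ·sin φ) = 115.583480·(0.84144477 + 0.57084484·0.54034313) = 132.909080
y = r_b·(sin φ − φ·cos φ) = 115.583480·(0.54034313 − 0.57084484·0.84144477) = 6.936017

x=132.909080 y=6.936017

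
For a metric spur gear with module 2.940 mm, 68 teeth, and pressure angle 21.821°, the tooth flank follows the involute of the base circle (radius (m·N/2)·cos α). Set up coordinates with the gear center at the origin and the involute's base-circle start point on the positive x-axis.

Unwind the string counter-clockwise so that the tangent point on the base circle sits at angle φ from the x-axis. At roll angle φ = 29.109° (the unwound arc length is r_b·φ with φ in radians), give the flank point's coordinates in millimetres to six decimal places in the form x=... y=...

pitch radius r_p = m·N/2 = 2.940·68/2 = 99.960000
base radius r_b = r_p·cos α = 99.960000·cos 21.821° = 92.797831
roll angle φ = 29.109° = 0.50804789 rad
x = r_b·(cos φ + φ·sin φ) = 92.797831·(0.87369582 + 0.50804789·0.48647263) = 104.012190
y = r_b·(sin φ − φ·cos φ) = 92.797831·(0.48647263 − 0.50804789·0.87369582) = 3.952567

x=104.012190 y=3.952567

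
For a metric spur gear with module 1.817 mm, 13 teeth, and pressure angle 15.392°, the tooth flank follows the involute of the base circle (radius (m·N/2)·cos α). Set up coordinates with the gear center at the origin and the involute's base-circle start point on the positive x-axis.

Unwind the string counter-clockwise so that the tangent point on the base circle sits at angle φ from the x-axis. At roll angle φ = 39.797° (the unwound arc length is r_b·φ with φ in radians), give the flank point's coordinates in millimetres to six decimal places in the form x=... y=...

x=13.811178 y=1.211623

pitch radius r_p = m·N/2 = 1.817·13/2 = 11.810500
base radius r_b = r_p·cos α = 11.810500·cos 15.392° = 11.386887
roll angle φ = 39.797° = 0.69458868 rad
x = r_b·(cos φ + φ·sin φ) = 11.386887·(0.76831704 + 0.69458868·0.64006947) = 13.811178
y = r_b·(sin φ − φ·cos φ) = 11.386887·(0.64006947 − 0.69458868·0.76831704) = 1.211623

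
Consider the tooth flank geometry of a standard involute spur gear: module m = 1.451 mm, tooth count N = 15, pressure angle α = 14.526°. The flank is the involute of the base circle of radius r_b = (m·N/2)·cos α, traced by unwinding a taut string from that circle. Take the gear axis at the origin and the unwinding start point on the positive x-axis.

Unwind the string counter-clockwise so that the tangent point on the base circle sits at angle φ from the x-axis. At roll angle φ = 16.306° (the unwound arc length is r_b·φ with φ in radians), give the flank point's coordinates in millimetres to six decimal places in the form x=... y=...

x=10.952647 y=0.080288

pitch radius r_p = m·N/2 = 1.451·15/2 = 10.882500
base radius r_b = r_p·cos α = 10.882500·cos 14.526° = 10.534629
roll angle φ = 16.306° = 0.28459339 rad
x = r_b·(cos φ + φ·sin φ) = 10.534629·(0.95977590 + 0.28459339·0.28076722) = 10.952647
y = r_b·(sin φ − φ·cos φ) = 10.534629·(0.28076722 − 0.28459339·0.95977590) = 0.080288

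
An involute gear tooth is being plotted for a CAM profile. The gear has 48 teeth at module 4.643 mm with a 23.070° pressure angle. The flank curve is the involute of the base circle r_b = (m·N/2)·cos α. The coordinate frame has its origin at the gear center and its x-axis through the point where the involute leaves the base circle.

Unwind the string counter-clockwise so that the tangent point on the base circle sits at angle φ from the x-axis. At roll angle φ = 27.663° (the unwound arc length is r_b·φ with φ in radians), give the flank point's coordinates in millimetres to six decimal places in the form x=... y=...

pitch radius r_p = m·N/2 = 4.643·48/2 = 111.432000
base radius r_b = r_p·cos α = 111.432000·cos 23.070° = 102.520426
roll angle φ = 27.663° = 0.48281043 rad
x = r_b·(cos φ + φ·sin φ) = 102.520426·(0.88569362 + 0.48281043·0.46427019) = 113.782101
y = r_b·(sin φ − φ·cos φ) = 102.520426·(0.46427019 − 0.48281043·0.88569362) = 3.757175

x=113.782101 y=3.757175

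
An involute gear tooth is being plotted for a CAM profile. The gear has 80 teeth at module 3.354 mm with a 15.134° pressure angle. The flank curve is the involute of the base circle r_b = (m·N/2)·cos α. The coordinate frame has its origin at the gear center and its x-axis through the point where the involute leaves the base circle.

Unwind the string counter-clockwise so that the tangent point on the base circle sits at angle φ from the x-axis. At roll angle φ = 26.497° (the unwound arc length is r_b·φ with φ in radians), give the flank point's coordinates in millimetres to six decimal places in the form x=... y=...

x=142.624121 y=4.179050

pitch radius r_p = m·N/2 = 3.354·80/2 = 134.160000
base radius r_b = r_p·cos α = 134.160000·cos 15.134° = 129.507046
roll angle φ = 26.497° = 0.46245989 rad
x = r_b·(cos φ + φ·sin φ) = 129.507046·(0.89495772 + 0.46245989·0.44615095) = 142.624121
y = r_b·(sin φ − φ·cos φ) = 129.507046·(0.44615095 − 0.46245989·0.89495772) = 4.179050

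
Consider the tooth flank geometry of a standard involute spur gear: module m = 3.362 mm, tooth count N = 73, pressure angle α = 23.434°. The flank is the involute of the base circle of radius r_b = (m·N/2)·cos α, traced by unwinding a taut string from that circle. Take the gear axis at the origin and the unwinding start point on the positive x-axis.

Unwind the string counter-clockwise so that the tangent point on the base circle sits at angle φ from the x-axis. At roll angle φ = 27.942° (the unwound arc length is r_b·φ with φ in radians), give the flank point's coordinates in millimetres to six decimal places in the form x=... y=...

x=125.194774 y=4.250349

pitch radius r_p = m·N/2 = 3.362·73/2 = 122.713000
base radius r_b = r_p·cos α = 122.713000·cos 23.434° = 112.591483
roll angle φ = 27.942° = 0.48767990 rad
x = r_b·(cos φ + φ·sin φ) = 112.591483·(0.88342238 + 0.48767990·0.46857752) = 125.194774
y = r_b·(sin φ − φ·cos φ) = 112.591483·(0.46857752 − 0.48767990·0.88342238) = 4.250349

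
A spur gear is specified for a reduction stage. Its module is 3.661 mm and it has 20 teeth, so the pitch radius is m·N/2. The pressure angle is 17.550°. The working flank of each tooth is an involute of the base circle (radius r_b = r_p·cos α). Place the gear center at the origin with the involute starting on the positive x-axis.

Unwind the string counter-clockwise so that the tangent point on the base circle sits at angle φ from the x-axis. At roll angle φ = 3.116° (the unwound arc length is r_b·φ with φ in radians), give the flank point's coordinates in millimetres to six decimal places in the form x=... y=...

x=34.957539 y=0.001871

pitch radius r_p = m·N/2 = 3.661·20/2 = 36.610000
base radius r_b = r_p·cos α = 36.610000·cos 17.550° = 34.905957
roll angle φ = 3.116° = 0.05438446 rad
x = r_b·(cos φ + φ·sin φ) = 34.905957·(0.99852153 + 0.05438446·0.05435765) = 34.957539
y = r_b·(sin φ − φ·cos φ) = 34.905957·(0.05435765 − 0.05438446·0.99852153) = 0.001871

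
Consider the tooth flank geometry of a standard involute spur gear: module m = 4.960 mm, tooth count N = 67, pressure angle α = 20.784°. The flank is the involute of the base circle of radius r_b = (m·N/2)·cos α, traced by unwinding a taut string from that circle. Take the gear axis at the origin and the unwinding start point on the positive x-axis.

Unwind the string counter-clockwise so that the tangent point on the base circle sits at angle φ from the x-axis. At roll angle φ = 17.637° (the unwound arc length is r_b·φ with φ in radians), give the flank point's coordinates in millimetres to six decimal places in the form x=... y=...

x=162.533663 y=1.496123

pitch radius r_p = m·N/2 = 4.960·67/2 = 166.160000
base radius r_b = r_p·cos α = 166.160000·cos 20.784° = 155.347106
roll angle φ = 17.637° = 0.30782372 rad
x = r_b·(cos φ + φ·sin φ) = 155.347106·(0.95299521 + 0.30782372·0.30298537) = 162.533663
y = r_b·(sin φ − φ·cos φ) = 155.347106·(0.30298537 − 0.30782372·0.95299521) = 1.496123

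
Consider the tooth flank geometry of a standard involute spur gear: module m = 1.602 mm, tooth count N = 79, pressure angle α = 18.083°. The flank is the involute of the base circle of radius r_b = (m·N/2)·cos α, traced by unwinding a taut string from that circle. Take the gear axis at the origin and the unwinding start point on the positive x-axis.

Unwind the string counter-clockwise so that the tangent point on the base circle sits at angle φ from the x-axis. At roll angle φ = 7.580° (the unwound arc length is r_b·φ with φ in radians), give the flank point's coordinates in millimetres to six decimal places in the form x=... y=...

pitch radius r_p = m·N/2 = 1.602·79/2 = 63.279000
base radius r_b = r_p·cos α = 63.279000·cos 18.083° = 60.153515
roll angle φ = 7.580° = 0.13229596 rad
x = r_b·(cos φ + φ·sin φ) = 60.153515·(0.99126165 + 0.13229596·0.13191038) = 60.677624
y = r_b·(sin φ − φ·cos φ) = 60.153515·(0.13191038 − 0.13229596·0.99126165) = 0.046347

x=60.677624 y=0.046347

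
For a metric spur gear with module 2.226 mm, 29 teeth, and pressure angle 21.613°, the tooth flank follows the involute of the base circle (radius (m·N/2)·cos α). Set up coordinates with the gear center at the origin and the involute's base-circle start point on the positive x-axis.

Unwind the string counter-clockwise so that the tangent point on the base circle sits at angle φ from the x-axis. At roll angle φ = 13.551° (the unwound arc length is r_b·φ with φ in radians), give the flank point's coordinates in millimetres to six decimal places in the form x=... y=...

pitch radius r_p = m·N/2 = 2.226·29/2 = 32.277000
base radius r_b = r_p·cos α = 32.277000·cos 21.613° = 30.007699
roll angle φ = 13.551° = 0.23650957 rad
x = r_b·(cos φ + φ·sin φ) = 30.007699·(0.97216174 + 0.23650957·0.23431080) = 30.835266
y = r_b·(sin φ − φ·cos φ) = 30.007699·(0.23431080 − 0.23650957·0.97216174) = 0.131591

x=30.835266 y=0.131591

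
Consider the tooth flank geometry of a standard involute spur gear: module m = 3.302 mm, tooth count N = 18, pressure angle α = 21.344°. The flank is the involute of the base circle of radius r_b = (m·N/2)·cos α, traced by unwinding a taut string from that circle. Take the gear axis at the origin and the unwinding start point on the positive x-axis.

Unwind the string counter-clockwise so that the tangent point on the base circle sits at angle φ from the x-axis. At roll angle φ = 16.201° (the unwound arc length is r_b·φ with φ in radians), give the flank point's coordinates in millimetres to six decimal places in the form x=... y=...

pitch radius r_p = m·N/2 = 3.302·18/2 = 29.718000
base radius r_b = r_p·cos α = 29.718000·cos 21.344° = 27.679702
roll angle φ = 16.201° = 0.28276079 rad
x = r_b·(cos φ + φ·sin φ) = 27.679702·(0.96028882 + 0.28276079·0.27900787) = 28.764228
y = r_b·(sin φ − φ·cos φ) = 27.679702·(0.27900787 − 0.28276079·0.96028882) = 0.206929

x=28.764228 y=0.206929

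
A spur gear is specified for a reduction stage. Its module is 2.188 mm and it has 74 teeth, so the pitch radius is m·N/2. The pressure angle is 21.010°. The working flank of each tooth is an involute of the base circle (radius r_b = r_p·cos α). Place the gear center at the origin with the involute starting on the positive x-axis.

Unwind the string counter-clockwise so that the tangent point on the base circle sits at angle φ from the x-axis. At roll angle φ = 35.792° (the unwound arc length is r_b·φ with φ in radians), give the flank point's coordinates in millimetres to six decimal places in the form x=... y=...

pitch radius r_p = m·N/2 = 2.188·74/2 = 80.956000
base radius r_b = r_p·cos α = 80.956000·cos 21.010° = 75.573872
roll angle φ = 35.792° = 0.62468825 rad
x = r_b·(cos φ + φ·sin φ) = 75.573872·(0.81114549 + 0.62468825·0.58484442) = 88.911975
y = r_b·(sin φ − φ·cos φ) = 75.573872·(0.58484442 − 0.62468825·0.81114549) = 5.904690

x=88.911975 y=5.904690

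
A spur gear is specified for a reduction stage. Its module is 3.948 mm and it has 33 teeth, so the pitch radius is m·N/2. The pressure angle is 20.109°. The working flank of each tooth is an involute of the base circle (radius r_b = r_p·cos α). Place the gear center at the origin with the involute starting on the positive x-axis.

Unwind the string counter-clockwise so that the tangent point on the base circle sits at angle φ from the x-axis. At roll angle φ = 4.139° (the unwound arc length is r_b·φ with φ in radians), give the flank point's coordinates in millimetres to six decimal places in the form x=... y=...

x=61.330363 y=0.007683

pitch radius r_p = m·N/2 = 3.948·33/2 = 65.142000
base radius r_b = r_p·cos α = 65.142000·cos 20.109° = 61.170961
roll angle φ = 4.139° = 0.07223918 rad
x = r_b·(cos φ + φ·sin φ) = 61.170961·(0.99739189 + 0.07223918·0.07217636) = 61.330363
y = r_b·(sin φ − φ·cos φ) = 61.170961·(0.07217636 − 0.07223918·0.99739189) = 0.007683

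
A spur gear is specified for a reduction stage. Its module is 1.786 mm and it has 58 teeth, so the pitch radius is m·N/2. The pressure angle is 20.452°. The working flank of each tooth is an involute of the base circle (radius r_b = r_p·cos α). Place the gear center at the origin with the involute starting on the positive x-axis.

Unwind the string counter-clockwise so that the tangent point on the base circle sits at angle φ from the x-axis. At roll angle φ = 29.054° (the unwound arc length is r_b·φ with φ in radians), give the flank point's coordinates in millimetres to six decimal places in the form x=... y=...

x=54.373130 y=2.055526

pitch radius r_p = m·N/2 = 1.786·58/2 = 51.794000
base radius r_b = r_p·cos α = 51.794000·cos 20.452° = 48.529178
roll angle φ = 29.054° = 0.50708796 rad
x = r_b·(cos φ + φ·sin φ) = 48.529178·(0.87416240 + 0.50708796·0.48563371) = 54.373130
y = r_b·(sin φ − φ·cos φ) = 48.529178·(0.48563371 − 0.50708796·0.87416240) = 2.055526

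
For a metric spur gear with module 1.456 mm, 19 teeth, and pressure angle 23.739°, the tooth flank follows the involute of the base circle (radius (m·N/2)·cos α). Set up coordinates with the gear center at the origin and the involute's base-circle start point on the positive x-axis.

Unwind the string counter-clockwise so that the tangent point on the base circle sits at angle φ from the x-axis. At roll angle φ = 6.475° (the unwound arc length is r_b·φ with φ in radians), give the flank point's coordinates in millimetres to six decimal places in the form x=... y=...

x=12.742252 y=0.006084

pitch radius r_p = m·N/2 = 1.456·19/2 = 13.832000
base radius r_b = r_p·cos α = 13.832000·cos 23.739° = 12.661658
roll angle φ = 6.475° = 0.11301007 rad
x = r_b·(cos φ + φ·sin φ) = 12.661658·(0.99362116 + 0.11301007·0.11276968) = 12.742252
y = r_b·(sin φ − φ·cos φ) = 12.661658·(0.11276968 − 0.11301007·0.99362116) = 0.006084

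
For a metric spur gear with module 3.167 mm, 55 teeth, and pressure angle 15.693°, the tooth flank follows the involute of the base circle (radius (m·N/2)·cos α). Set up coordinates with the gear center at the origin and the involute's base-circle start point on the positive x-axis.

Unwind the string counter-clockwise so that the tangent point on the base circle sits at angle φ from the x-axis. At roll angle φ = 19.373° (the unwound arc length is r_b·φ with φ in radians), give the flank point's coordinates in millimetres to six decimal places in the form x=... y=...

pitch radius r_p = m·N/2 = 3.167·55/2 = 87.092500
base radius r_b = r_p·cos α = 87.092500·cos 15.693° = 83.846110
roll angle φ = 19.373° = 0.33812264 rad
x = r_b·(cos φ + φ·sin φ) = 83.846110·(0.94337908 + 0.33812264·0.33171661) = 88.502920
y = r_b·(sin φ − φ·cos φ) = 83.846110·(0.33171661 − 0.33812264·0.94337908) = 1.068098

x=88.502920 y=1.068098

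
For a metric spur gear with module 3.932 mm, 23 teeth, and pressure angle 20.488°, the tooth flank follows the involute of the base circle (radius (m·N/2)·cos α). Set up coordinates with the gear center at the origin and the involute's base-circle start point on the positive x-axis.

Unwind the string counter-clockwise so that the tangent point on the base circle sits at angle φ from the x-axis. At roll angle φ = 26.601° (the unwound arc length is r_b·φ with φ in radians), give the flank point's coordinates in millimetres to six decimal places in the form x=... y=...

pitch radius r_p = m·N/2 = 3.932·23/2 = 45.218000
base radius r_b = r_p·cos α = 45.218000·cos 20.488° = 42.357759
roll angle φ = 26.601° = 0.46427503 rad
x = r_b·(cos φ + φ·sin φ) = 42.357759·(0.89414642 + 0.46427503·0.44777469) = 46.679819
y = r_b·(sin φ − φ·cos φ) = 42.357759·(0.44777469 − 0.46427503·0.89414642) = 1.382762

x=46.679819 y=1.382762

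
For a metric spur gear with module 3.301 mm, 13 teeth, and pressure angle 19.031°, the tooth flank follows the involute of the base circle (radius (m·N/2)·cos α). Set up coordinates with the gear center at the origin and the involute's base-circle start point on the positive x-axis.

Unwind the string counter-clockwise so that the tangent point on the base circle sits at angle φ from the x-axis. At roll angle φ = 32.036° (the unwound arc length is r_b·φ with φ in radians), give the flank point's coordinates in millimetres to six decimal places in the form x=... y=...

pitch radius r_p = m·N/2 = 3.301·13/2 = 21.456500
base radius r_b = r_p·cos α = 21.456500·cos 19.031° = 20.283737
roll angle φ = 32.036° = 0.55913368 rad
x = r_b·(cos φ + φ·sin φ) = 20.283737·(0.84771497 + 0.55913368·0.53045200) = 23.210853
y = r_b·(sin φ − φ·cos φ) = 20.283737·(0.53045200 − 0.55913368·0.84771497) = 1.145342

x=23.210853 y=1.145342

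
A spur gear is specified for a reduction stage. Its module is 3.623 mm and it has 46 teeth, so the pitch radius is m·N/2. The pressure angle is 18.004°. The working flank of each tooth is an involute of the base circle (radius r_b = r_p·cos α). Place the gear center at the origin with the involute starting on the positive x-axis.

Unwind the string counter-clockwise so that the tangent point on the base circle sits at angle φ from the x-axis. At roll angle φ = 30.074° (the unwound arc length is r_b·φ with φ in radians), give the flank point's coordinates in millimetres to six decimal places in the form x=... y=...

pitch radius r_p = m·N/2 = 3.623·46/2 = 83.329000
base radius r_b = r_p·cos α = 83.329000·cos 18.004° = 79.248791
roll angle φ = 30.074° = 0.52489032 rad
x = r_b·(cos φ + φ·sin φ) = 79.248791·(0.86537891 + 0.52489032·0.50111809) = 89.425203
y = r_b·(sin φ − φ·cos φ) = 79.248791·(0.50111809 − 0.52489032·0.86537891) = 3.715903

x=89.425203 y=3.715903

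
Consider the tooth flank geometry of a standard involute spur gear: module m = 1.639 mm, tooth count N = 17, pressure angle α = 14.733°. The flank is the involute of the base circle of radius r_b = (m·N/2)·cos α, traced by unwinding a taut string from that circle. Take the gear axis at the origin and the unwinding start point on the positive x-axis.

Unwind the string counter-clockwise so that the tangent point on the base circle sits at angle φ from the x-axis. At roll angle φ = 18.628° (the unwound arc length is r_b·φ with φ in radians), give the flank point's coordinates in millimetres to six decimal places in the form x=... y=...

pitch radius r_p = m·N/2 = 1.639·17/2 = 13.931500
base radius r_b = r_p·cos α = 13.931500·cos 14.733° = 13.473452
roll angle φ = 18.628° = 0.32511993 rad
x = r_b·(cos φ + φ·sin φ) = 13.473452·(0.94761242 + 0.32511993·0.31942244) = 14.166837
y = r_b·(sin φ − φ·cos φ) = 13.473452·(0.31942244 − 0.32511993·0.94761242) = 0.152718

x=14.166837 y=0.152718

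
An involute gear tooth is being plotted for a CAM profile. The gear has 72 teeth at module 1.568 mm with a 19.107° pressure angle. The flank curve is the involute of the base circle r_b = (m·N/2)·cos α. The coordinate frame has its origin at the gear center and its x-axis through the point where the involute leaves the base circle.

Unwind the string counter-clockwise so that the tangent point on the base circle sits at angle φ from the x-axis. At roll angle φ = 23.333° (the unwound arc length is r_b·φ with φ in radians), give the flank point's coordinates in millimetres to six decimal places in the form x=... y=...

x=57.579399 y=1.180977

pitch radius r_p = m·N/2 = 1.568·72/2 = 56.448000
base radius r_b = r_p·cos α = 56.448000·cos 19.107° = 53.338219
roll angle φ = 23.333° = 0.40723767 rad
x = r_b·(cos φ + φ·sin φ) = 53.338219·(0.91821841 + 0.40723767·0.39607442) = 57.579399
y = r_b·(sin φ − φ·cos φ) = 53.338219·(0.39607442 − 0.40723767·0.91821841) = 1.180977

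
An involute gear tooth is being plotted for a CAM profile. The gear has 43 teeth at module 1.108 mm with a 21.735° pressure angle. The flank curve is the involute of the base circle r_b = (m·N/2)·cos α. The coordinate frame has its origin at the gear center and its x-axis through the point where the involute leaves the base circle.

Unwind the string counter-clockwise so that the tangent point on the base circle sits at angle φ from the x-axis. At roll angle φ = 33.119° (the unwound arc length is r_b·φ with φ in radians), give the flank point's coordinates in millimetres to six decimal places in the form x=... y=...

x=25.522124 y=1.377564

pitch radius r_p = m·N/2 = 1.108·43/2 = 23.822000
base radius r_b = r_p·cos α = 23.822000·cos 21.735° = 22.128411
roll angle φ = 33.119° = 0.57803559 rad
x = r_b·(cos φ + φ·sin φ) = 22.128411·(0.83753758 + 0.57803559·0.54637973) = 25.522124
y = r_b·(sin φ − φ·cos φ) = 22.128411·(0.54637973 − 0.57803559·0.83753758) = 1.377564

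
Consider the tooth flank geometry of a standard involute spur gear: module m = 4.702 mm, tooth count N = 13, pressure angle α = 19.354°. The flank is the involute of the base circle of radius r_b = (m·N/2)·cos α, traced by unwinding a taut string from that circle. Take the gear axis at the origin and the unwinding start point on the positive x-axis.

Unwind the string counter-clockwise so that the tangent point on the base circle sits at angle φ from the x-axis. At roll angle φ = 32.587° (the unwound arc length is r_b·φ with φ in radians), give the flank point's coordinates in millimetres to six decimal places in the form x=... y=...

x=33.129284 y=1.711839

pitch radius r_p = m·N/2 = 4.702·13/2 = 30.563000
base radius r_b = r_p·cos α = 30.563000·cos 19.354° = 28.835855
roll angle φ = 32.587° = 0.56875044 rad
x = r_b·(cos φ + φ·sin φ) = 28.835855·(0.84257462 + 0.56875044·0.53857962) = 33.129284
y = r_b·(sin φ − φ·cos φ) = 28.835855·(0.53857962 − 0.56875044·0.84257462) = 1.711839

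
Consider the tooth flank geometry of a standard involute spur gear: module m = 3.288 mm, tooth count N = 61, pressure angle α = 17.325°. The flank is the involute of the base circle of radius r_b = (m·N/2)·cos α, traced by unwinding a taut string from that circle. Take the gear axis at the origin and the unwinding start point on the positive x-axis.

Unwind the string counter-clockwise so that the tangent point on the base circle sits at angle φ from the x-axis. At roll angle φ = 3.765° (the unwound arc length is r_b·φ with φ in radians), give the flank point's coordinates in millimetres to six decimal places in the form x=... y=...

x=95.940679 y=0.009051

pitch radius r_p = m·N/2 = 3.288·61/2 = 100.284000
base radius r_b = r_p·cos α = 100.284000·cos 17.325° = 95.734211
roll angle φ = 3.765° = 0.06571165 rad
x = r_b·(cos φ + φ·sin φ) = 95.734211·(0.99784177 + 0.06571165·0.06566437) = 95.940679
y = r_b·(sin φ − φ·cos φ) = 95.734211·(0.06566437 − 0.06571165·0.99784177) = 0.009051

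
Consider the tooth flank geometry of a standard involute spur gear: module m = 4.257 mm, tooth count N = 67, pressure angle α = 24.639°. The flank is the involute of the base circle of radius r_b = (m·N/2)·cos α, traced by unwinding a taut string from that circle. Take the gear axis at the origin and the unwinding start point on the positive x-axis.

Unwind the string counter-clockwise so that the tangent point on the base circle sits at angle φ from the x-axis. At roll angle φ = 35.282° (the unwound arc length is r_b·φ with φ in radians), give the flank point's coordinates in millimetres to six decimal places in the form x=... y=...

x=151.920611 y=9.711844

pitch radius r_p = m·N/2 = 4.257·67/2 = 142.609500
base radius r_b = r_p·cos α = 142.609500·cos 24.639° = 129.625268
roll angle φ = 35.282° = 0.61578707 rad
x = r_b·(cos φ + φ·sin φ) = 129.625268·(0.81631909 + 0.61578707·0.57760120) = 151.920611
y = r_b·(sin φ − φ·cos φ) = 129.625268·(0.57760120 − 0.61578707·0.81631909) = 9.711844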